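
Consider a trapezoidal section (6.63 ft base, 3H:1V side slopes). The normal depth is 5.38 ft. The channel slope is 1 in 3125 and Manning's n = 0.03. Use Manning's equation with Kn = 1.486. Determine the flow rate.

Q = 226 ft³/s

With bottom width b = 6.63 ft and side slope z = 3: A = (b + zy)y = (6.63 + 3×5.38)×5.38 = 122.5 ft²; P = b + 2y√(1+z²) = 6.63 + 2×5.38×3.162 = 40.66 ft.
Hydraulic radius R = A/P = 122.5/40.66 = 3.013 ft.
Manning's equation: Q = (1.486/n) A R^(2/3) S^(1/2) = (1.486/0.03) × 122.5 × 3.013^(2/3) × 0.00032^(1/2) = 226 ft³/s.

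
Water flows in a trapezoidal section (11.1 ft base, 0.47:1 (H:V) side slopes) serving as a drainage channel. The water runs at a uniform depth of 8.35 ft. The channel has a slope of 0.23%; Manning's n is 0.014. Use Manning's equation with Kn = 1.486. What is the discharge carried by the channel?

Q = 1670 ft³/s

With bottom width b = 11.1 ft and side slope z = 0.47: A = (b + zy)y = (11.1 + 0.47×8.35)×8.35 = 125.5 ft²; P = b + 2y√(1+z²) = 11.1 + 2×8.35×1.105 = 29.55 ft.
Hydraulic radius R = A/P = 125.5/29.55 = 4.245 ft.
Manning's equation: Q = (1.486/n) A R^(2/3) S^(1/2) = (1.486/0.014) × 125.5 × 4.245^(2/3) × 0.0023^(1/2) = 1670 ft³/s.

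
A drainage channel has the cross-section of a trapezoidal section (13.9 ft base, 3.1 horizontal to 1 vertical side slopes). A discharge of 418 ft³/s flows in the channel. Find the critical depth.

y_c = 2.5 ft

At critical depth, Q² T / (g A³) = 1, i.e. A³/T = Q²/g = 418²/32.2 = 5426.
Trying y = 2.8 ft: A³/T = 8085 — high.
Trying y = 1.97 ft: A³/T = 2345 — low.
Trying y = 2.5 ft: A³/T = 5393 — matches.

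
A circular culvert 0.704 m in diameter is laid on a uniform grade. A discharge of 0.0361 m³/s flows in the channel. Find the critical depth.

y_c = 0.114 m

At critical depth, Q² T / (g A³) = 1, i.e. A³/T = Q²/g = 0.0361²/9.81 = 0.0001328.
At y = 0.0966 m: A³/T = 0.00006872 — short.
At y = 0.139 m: A³/T = 0.0002874 — over.
At y = 0.114 m: A³/T = 0.0001319 — matches.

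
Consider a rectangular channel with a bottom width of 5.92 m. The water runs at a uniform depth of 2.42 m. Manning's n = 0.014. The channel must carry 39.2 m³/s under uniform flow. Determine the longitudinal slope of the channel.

S = 0.001

Flow area A = b·y = 5.92 × 2.42 = 14.33 m². Wetted perimeter P = b + 2y = 5.92 + 2×2.42 = 10.76 m.
Hydraulic radius R = A/P = 14.33/10.76 = 1.331 m.
From Manning's equation, S = [nQ / (1 A R^(2/3))]² = [0.014 × 39.2 / (1 × 14.33 × 1.331^(2/3))]² = 0.001.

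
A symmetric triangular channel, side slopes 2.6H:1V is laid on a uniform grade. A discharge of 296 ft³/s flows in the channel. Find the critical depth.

At critical depth, Q² T / (g A³) = 1, i.e. A³/T = Q²/g = 296²/32.2 = 2721.
Trying y = 4.86 ft: A³/T = 9164 — high.
Trying y = 2.67 ft: A³/T = 458.6 — low.
Trying y = 3.81 ft: A³/T = 2714 — ≈ 2721.

y_c = 3.81 ft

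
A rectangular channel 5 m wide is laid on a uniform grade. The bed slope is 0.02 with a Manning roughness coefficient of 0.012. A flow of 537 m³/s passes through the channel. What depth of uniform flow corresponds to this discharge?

Manning's equation rearranged: A R^(2/3) = nQ / (1·√S) = 0.012 × 537 / (√0.02) = 45.57.
Try y = 7.18 m: A R^(2/3) = 54.19 — too large.
Try y = 5.46 m: A R^(2/3) = 39.11 — too small.
Try y = 6.2 m: A R^(2/3) = 45.56 — matches.

y_n = 6.2 m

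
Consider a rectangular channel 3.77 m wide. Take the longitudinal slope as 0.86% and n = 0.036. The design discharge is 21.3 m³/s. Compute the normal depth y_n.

Manning's equation rearranged: A R^(2/3) = nQ / (1·√S) = 0.036 × 21.3 / (√0.0086) = 8.269.
At y = 1.68 m: A R^(2/3) = 5.853 — too small.
At y = 2.48 m: A R^(2/3) = 9.787 — too large.
At y = 2.18 m: A R^(2/3) = 8.278 — matches.

y_n = 2.18 m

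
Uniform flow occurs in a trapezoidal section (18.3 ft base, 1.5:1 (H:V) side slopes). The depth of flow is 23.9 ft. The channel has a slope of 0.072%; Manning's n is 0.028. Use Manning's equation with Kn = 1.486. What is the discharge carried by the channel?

Q = 9870 ft³/s

With bottom width b = 18.3 ft and side slope z = 1.5: A = (b + zy)y = (18.3 + 1.5×23.9)×23.9 = 1294 ft²; P = b + 2y√(1+z²) = 18.3 + 2×23.9×1.803 = 104.5 ft.
Hydraulic radius R = A/P = 1294/104.5 = 12.39 ft.
Manning's equation: Q = (1.486/n) A R^(2/3) S^(1/2) = (1.486/0.028) × 1294 × 12.39^(2/3) × 0.00072^(1/2) = 9870 ft³/s.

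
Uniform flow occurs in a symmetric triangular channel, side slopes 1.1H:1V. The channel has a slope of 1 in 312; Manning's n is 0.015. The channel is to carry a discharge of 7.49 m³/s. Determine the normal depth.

y_n = 1.6 m

Manning's equation rearranged: A R^(2/3) = nQ / (1·√S) = 0.015 × 7.49 / (√0.003205) = 1.984.
Trying y = 1.12 m: A R^(2/3) = 0.7669 — too small.
Trying y = 1.9 m: A R^(2/3) = 3.139 — too large.
Trying y = 1.6 m: A R^(2/3) = 1.985 — close enough.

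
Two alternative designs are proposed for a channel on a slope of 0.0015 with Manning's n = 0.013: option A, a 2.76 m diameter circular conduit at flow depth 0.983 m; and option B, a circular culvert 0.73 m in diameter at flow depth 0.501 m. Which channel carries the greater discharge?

channel A

Channel A: For a circular section of diameter D = 2.76 m at depth y = 0.983 m, the central angle is θ = 2 arccos(1 − 2y/D) = 2.558 rad. Then A = (D²/8)(θ − sin θ) = 1.911 m² and P = Dθ/2 = 3.53 m. Hydraulic radius R = A/P = 1.911/3.53 = 0.5414 m. Q_A = (1/0.013)·1.911·0.5414^(2/3)·√0.0015 = 3.782 m³/s.
Channel B: For a circular section of diameter D = 0.73 m at depth y = 0.501 m, the central angle is θ = 2 arccos(1 − 2y/D) = 3.905 rad. Then A = (D²/8)(θ − sin θ) = 0.3062 m² and P = Dθ/2 = 1.425 m. Hydraulic radius R = A/P = 0.3062/1.425 = 0.2148 m. Q_B = (1/0.013)·0.3062·0.2148^(2/3)·√0.0015 = 0.3272 m³/s.
Q_A = 3.782 m³/s vs Q_B = 0.3272 m³/s, so channel A carries more.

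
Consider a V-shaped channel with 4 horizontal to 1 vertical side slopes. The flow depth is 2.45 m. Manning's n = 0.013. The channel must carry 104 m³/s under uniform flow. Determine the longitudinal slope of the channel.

For a triangular section with side slope z = 4: A = zy² = 4×2.45² = 24.01 m²; P = 2y√(1+z²) = 2×2.45×4.123 = 20.2 m.
Hydraulic radius R = A/P = 24.01/20.2 = 1.188 m.
From Manning's equation, S = [nQ / (1 A R^(2/3))]² = [0.013 × 104 / (1 × 24.01 × 1.188^(2/3))]² = 0.00252.

S = 0.00252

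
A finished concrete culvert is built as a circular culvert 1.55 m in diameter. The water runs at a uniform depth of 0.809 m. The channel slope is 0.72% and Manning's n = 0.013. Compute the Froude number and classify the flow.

For a circular section of diameter D = 1.55 m at depth y = 0.809 m, the central angle is θ = 2 arccos(1 − 2y/D) = 3.229 rad. Then A = (D²/8)(θ − sin θ) = 0.9961 m² and P = Dθ/2 = 2.503 m.
Hydraulic radius R = A/P = 0.9961/2.503 = 0.398 m.
V = (1/n) R^(2/3) √S = (1/0.013) × 0.398^(2/3) × √0.0072 = 3.532 m/s. Hydraulic depth D_h = A/T = 0.9961/1.549 = 0.6433 m.
Froude number Fr = V/√(g·D_h) = 3.532/√(9.81×0.6433) = 1.41, which is greater than 1, so the flow is supercritical.

supercritical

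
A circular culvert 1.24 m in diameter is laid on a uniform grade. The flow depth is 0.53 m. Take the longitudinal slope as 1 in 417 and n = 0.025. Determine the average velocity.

V = 0.836 m/s

For a circular section of diameter D = 1.24 m at depth y = 0.53 m, the central angle is θ = 2 arccos(1 − 2y/D) = 2.85 rad. Then A = (D²/8)(θ − sin θ) = 0.4926 m² and P = Dθ/2 = 1.767 m.
Hydraulic radius R = A/P = 0.4926/1.767 = 0.2788 m.
From Manning's equation, V = (1/n) R^(2/3) S^(1/2) = (1/0.025) × 0.2788^(2/3) × 0.002398^(1/2) = 0.836 m/s.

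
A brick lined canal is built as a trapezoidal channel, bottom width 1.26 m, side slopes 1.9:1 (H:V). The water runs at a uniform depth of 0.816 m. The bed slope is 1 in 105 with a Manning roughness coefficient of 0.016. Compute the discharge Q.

With bottom width b = 1.26 m and side slope z = 1.9: A = (b + zy)y = (1.26 + 1.9×0.816)×0.816 = 2.293 m²; P = b + 2y√(1+z²) = 1.26 + 2×0.816×2.147 = 4.764 m.
Hydraulic radius R = A/P = 2.293/4.764 = 0.4814 m.
Manning's equation: Q = (1/n) A R^(2/3) S^(1/2) = (1/0.016) × 2.293 × 0.4814^(2/3) × 0.009524^(1/2) = 8.59 m³/s.

Q = 8.59 m³/s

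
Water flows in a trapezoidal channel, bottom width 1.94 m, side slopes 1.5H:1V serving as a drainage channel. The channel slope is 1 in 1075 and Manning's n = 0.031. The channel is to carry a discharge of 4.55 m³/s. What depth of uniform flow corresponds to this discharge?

y_n = 1.36 m

Manning's equation rearranged: A R^(2/3) = nQ / (1·√S) = 0.031 × 4.55 / (√0.0009302) = 4.625.
At y = 1.03 m: A R^(2/3) = 2.652 — too small.
At y = 1.62 m: A R^(2/3) = 6.647 — too large.
At y = 1.36 m: A R^(2/3) = 4.629 — ≈ 4.625.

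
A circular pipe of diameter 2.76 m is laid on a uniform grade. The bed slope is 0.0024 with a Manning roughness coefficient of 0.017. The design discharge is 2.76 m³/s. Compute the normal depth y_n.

Manning's equation rearranged: A R^(2/3) = nQ / (1·√S) = 0.017 × 2.76 / (√0.0024) = 0.9578.
Trying y = 0.705 m: A R^(2/3) = 0.6678 — low.
Trying y = 1.07 m: A R^(2/3) = 1.486 — high.
Trying y = 0.848 m: A R^(2/3) = 0.958 — matches.

y_n = 0.848 m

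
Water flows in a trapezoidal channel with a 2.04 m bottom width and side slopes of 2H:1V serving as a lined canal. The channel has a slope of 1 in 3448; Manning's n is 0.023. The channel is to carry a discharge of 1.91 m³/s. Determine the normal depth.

y_n = 0.938 m

Manning's equation rearranged: A R^(2/3) = nQ / (1·√S) = 0.023 × 1.91 / (√0.00029) = 2.58.
Try y = 0.752 m: A R^(2/3) = 1.664 — too small.
Try y = 0.938 m: A R^(2/3) = 2.581 — close enough.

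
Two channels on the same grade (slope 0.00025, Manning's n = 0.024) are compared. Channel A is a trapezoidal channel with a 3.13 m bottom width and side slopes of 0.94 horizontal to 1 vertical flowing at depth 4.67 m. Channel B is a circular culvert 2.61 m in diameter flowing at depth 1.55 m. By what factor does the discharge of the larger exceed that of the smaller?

22.3

Channel A: With bottom width b = 3.13 m and side slope z = 0.94: A = (b + zy)y = (3.13 + 0.94×4.67)×4.67 = 35.12 m²; P = b + 2y√(1+z²) = 3.13 + 2×4.67×1.372 = 15.95 m. Hydraulic radius R = A/P = 35.12/15.95 = 2.202 m. Q_A = (1/0.024)·35.12·2.202^(2/3)·√0.00025 = 39.16 m³/s.
Channel B: For a circular section of diameter D = 2.61 m at depth y = 1.55 m, the central angle is θ = 2 arccos(1 − 2y/D) = 3.519 rad. Then A = (D²/8)(θ − sin θ) = 3.311 m² and P = Dθ/2 = 4.593 m. Hydraulic radius R = A/P = 3.311/4.593 = 0.7209 m. Q_B = (1/0.024)·3.311·0.7209^(2/3)·√0.00025 = 1.754 m³/s.
The larger discharge is 39.16 m³/s and the smaller is 1.754 m³/s; the ratio is 22.3.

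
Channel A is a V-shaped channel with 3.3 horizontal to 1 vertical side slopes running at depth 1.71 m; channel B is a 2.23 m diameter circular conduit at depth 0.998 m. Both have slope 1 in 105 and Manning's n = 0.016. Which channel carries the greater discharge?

Channel A: For a triangular section with side slope z = 3.3: A = zy² = 3.3×1.71² = 9.65 m²; P = 2y√(1+z²) = 2×1.71×3.448 = 11.79 m. Hydraulic radius R = A/P = 9.65/11.79 = 0.8183 m. Q_A = (1/0.016)·9.65·0.8183^(2/3)·√0.009524 = 51.49 m³/s.
Channel B: For a circular section of diameter D = 2.23 m at depth y = 0.998 m, the central angle is θ = 2 arccos(1 − 2y/D) = 2.931 rad. Then A = (D²/8)(θ − sin θ) = 1.692 m² and P = Dθ/2 = 3.268 m. Hydraulic radius R = A/P = 1.692/3.268 = 0.5178 m. Q_B = (1/0.016)·1.692·0.5178^(2/3)·√0.009524 = 6.656 m³/s.
Q_A = 51.49 m³/s vs Q_B = 6.656 m³/s, so channel A carries more.

channel A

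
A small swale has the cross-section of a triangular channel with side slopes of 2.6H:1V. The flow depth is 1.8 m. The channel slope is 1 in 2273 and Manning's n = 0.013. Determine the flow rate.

For a triangular section with side slope z = 2.6: A = zy² = 2.6×1.8² = 8.424 m²; P = 2y√(1+z²) = 2×1.8×2.786 = 10.03 m.
Hydraulic radius R = A/P = 8.424/10.03 = 0.84 m.
Manning's equation: Q = (1/n) A R^(2/3) S^(1/2) = (1/0.013) × 8.424 × 0.84^(2/3) × 0.0004399^(1/2) = 12.1 m³/s.

Q = 12.1 m³/s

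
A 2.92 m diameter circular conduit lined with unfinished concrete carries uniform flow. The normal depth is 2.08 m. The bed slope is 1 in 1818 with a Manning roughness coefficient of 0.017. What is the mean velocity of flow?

V = 1.26 m/s

For a circular section of diameter D = 2.92 m at depth y = 2.08 m, the central angle is θ = 2 arccos(1 − 2y/D) = 4.019 rad. Then A = (D²/8)(θ − sin θ) = 5.103 m² and P = Dθ/2 = 5.867 m.
Hydraulic radius R = A/P = 5.103/5.867 = 0.8697 m.
From Manning's equation, V = (1/n) R^(2/3) S^(1/2) = (1/0.017) × 0.8697^(2/3) × 0.0005501^(1/2) = 1.26 m/s.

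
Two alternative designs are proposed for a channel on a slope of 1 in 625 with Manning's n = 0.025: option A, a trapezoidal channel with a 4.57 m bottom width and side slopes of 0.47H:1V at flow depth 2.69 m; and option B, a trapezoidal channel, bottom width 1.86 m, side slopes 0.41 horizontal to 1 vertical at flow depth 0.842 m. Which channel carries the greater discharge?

Channel A: With bottom width b = 4.57 m and side slope z = 0.47: A = (b + zy)y = (4.57 + 0.47×2.69)×2.69 = 15.69 m²; P = b + 2y√(1+z²) = 4.57 + 2×2.69×1.105 = 10.51 m. Hydraulic radius R = A/P = 15.69/10.51 = 1.493 m. Q_A = (1/0.025)·15.69·1.493^(2/3)·√0.0016 = 32.8 m³/s.
Channel B: With bottom width b = 1.86 m and side slope z = 0.41: A = (b + zy)y = (1.86 + 0.41×0.842)×0.842 = 1.857 m²; P = b + 2y√(1+z²) = 1.86 + 2×0.842×1.081 = 3.68 m. Hydraulic radius R = A/P = 1.857/3.68 = 0.5046 m. Q_B = (1/0.025)·1.857·0.5046^(2/3)·√0.0016 = 1.883 m³/s.
Q_A = 32.8 m³/s vs Q_B = 1.883 m³/s, so channel A carries more.

channel A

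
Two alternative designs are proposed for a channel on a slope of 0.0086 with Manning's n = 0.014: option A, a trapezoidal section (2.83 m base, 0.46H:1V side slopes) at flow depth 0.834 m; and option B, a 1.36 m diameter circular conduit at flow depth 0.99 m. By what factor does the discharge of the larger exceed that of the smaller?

Channel A: With bottom width b = 2.83 m and side slope z = 0.46: A = (b + zy)y = (2.83 + 0.46×0.834)×0.834 = 2.68 m²; P = b + 2y√(1+z²) = 2.83 + 2×0.834×1.101 = 4.666 m. Hydraulic radius R = A/P = 2.68/4.666 = 0.5744 m. Q_A = (1/0.014)·2.68·0.5744^(2/3)·√0.0086 = 12.27 m³/s.
Channel B: For a circular section of diameter D = 1.36 m at depth y = 0.99 m, the central angle is θ = 2 arccos(1 − 2y/D) = 4.088 rad. Then A = (D²/8)(θ − sin θ) = 1.133 m² and P = Dθ/2 = 2.78 m. Hydraulic radius R = A/P = 1.133/2.78 = 0.4075 m. Q_B = (1/0.014)·1.133·0.4075^(2/3)·√0.0086 = 4.124 m³/s.
The larger discharge is 12.27 m³/s and the smaller is 4.124 m³/s; the ratio is 2.97.

2.97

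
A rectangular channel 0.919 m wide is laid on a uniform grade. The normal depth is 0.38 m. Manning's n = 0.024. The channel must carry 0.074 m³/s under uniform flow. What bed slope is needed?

Flow area A = b·y = 0.919 × 0.38 = 0.3492 m². Wetted perimeter P = b + 2y = 0.919 + 2×0.38 = 1.679 m.
Hydraulic radius R = A/P = 0.3492/1.679 = 0.208 m.
From Manning's equation, S = [nQ / (1 A R^(2/3))]² = [0.024 × 0.074 / (1 × 0.3492 × 0.208^(2/3))]² = 0.00021.

S = 0.00021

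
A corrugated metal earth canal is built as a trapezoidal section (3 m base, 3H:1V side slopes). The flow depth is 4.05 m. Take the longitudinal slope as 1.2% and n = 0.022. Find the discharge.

Q = 508 m³/s

With bottom width b = 3 m and side slope z = 3: A = (b + zy)y = (3 + 3×4.05)×4.05 = 61.36 m²; P = b + 2y√(1+z²) = 3 + 2×4.05×3.162 = 28.61 m.
Hydraulic radius R = A/P = 61.36/28.61 = 2.144 m.
Manning's equation: Q = (1/n) A R^(2/3) S^(1/2) = (1/0.022) × 61.36 × 2.144^(2/3) × 0.012^(1/2) = 508 m³/s.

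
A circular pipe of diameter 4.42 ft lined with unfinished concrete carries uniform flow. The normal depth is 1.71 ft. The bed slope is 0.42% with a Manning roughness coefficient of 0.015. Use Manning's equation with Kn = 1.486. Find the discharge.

Q = 33.4 ft³/s

For a circular section of diameter D = 4.42 ft at depth y = 1.71 ft, the central angle is θ = 2 arccos(1 − 2y/D) = 2.685 rad. Then A = (D²/8)(θ − sin θ) = 5.481 ft² and P = Dθ/2 = 5.934 ft.
Hydraulic radius R = A/P = 5.481/5.934 = 0.9236 ft.
Manning's equation: Q = (1.486/n) A R^(2/3) S^(1/2) = (1.486/0.015) × 5.481 × 0.9236^(2/3) × 0.0042^(1/2) = 33.4 ft³/s.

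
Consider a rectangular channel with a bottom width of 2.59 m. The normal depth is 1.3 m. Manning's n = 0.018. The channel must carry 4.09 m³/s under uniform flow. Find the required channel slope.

Flow area A = b·y = 2.59 × 1.3 = 3.367 m². Wetted perimeter P = b + 2y = 2.59 + 2×1.3 = 5.19 m.
Hydraulic radius R = A/P = 3.367/5.19 = 0.6487 m.
From Manning's equation, S = [nQ / (1 A R^(2/3))]² = [0.018 × 4.09 / (1 × 3.367 × 0.6487^(2/3))]² = 0.000851.

S = 0.000851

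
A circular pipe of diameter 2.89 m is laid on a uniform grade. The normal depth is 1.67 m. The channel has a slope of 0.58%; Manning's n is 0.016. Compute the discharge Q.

For a circular section of diameter D = 2.89 m at depth y = 1.67 m, the central angle is θ = 2 arccos(1 − 2y/D) = 3.454 rad. Then A = (D²/8)(θ − sin θ) = 3.927 m² and P = Dθ/2 = 4.991 m.
Hydraulic radius R = A/P = 3.927/4.991 = 0.7868 m.
Manning's equation: Q = (1/n) A R^(2/3) S^(1/2) = (1/0.016) × 3.927 × 0.7868^(2/3) × 0.0058^(1/2) = 15.9 m³/s.

Q = 15.9 m³/s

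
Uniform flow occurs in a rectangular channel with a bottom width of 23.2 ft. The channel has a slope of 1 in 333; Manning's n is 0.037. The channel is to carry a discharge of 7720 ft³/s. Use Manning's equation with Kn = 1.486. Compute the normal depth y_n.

y_n = 35.6 ft

Manning's equation rearranged: A R^(2/3) = nQ / (1.486·√S) = 0.037 × 7720 / (1.486 × √0.003003) = 3508.
At y = 25.4 ft: A R^(2/3) = 2350 — low.
At y = 39.8 ft: A R^(2/3) = 3990 — high.
At y = 35.6 ft: A R^(2/3) = 3507 — ≈ 3508.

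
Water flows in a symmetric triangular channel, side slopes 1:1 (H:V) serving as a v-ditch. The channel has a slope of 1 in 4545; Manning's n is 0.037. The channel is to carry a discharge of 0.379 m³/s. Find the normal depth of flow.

Manning's equation rearranged: A R^(2/3) = nQ / (1·√S) = 0.037 × 0.379 / (√0.00022) = 0.9454.
Try y = 1.54 m: A R^(2/3) = 1.581 — high.
Try y = 0.941 m: A R^(2/3) = 0.4252 — low.
Try y = 1.27 m: A R^(2/3) = 0.9458 — ≈ 0.9454.

y_n = 1.27 m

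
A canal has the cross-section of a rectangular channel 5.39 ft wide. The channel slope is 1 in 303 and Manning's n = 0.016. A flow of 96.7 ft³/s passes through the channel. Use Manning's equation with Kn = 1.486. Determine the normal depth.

y_n = 2.74 ft

Manning's equation rearranged: A R^(2/3) = nQ / (1.486·√S) = 0.016 × 96.7 / (1.486 × √0.0033) = 18.12.
Trying y = 3.04 ft: A R^(2/3) = 20.78 — too large.
Trying y = 2.74 ft: A R^(2/3) = 18.12 — ≈ 18.12.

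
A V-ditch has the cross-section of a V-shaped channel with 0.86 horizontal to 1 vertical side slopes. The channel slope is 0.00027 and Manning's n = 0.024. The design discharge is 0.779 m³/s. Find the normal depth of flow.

Manning's equation rearranged: A R^(2/3) = nQ / (1·√S) = 0.024 × 0.779 / (√0.00027) = 1.138.
Try y = 1.03 m: A R^(2/3) = 0.4408 — short.
Try y = 1.47 m: A R^(2/3) = 1.138 — matches.

y_n = 1.47 m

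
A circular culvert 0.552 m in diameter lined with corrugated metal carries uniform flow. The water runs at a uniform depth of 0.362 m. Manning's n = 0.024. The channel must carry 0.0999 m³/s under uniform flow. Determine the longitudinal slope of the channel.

S = 0.0024

For a circular section of diameter D = 0.552 m at depth y = 0.362 m, the central angle is θ = 2 arccos(1 − 2y/D) = 3.775 rad. Then A = (D²/8)(θ − sin θ) = 0.1663 m² and P = Dθ/2 = 1.042 m.
Hydraulic radius R = A/P = 0.1663/1.042 = 0.1596 m.
From Manning's equation, S = [nQ / (1 A R^(2/3))]² = [0.024 × 0.0999 / (1 × 0.1663 × 0.1596^(2/3))]² = 0.0024.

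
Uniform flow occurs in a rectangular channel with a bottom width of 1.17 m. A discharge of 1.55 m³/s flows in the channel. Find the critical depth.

y_c = 0.563 m

For a rectangular channel, critical depth y_c = (q²/g)^(1/3) where q = Q/b = 1.55/1.17 = 1.325 m²/s.
So y_c = (1.325²/9.81)^(1/3) = 0.563 m.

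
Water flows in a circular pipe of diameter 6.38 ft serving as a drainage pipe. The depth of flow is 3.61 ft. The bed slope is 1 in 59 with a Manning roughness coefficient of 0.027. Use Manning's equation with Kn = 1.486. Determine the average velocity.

For a circular section of diameter D = 6.38 ft at depth y = 3.61 ft, the central angle is θ = 2 arccos(1 − 2y/D) = 3.406 rad. Then A = (D²/8)(θ − sin θ) = 18.66 ft² and P = Dθ/2 = 10.86 ft.
Hydraulic radius R = A/P = 18.66/10.86 = 1.717 ft.
From Manning's equation, V = (1.486/n) R^(2/3) S^(1/2) = (1.486/0.027) × 1.717^(2/3) × 0.01695^(1/2) = 10.3 ft/s.

V = 10.3 ft/s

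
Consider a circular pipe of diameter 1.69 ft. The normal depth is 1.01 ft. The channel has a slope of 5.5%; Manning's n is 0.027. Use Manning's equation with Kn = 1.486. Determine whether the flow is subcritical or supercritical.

For a circular section of diameter D = 1.69 ft at depth y = 1.01 ft, the central angle is θ = 2 arccos(1 − 2y/D) = 3.535 rad. Then A = (D²/8)(θ − sin θ) = 1.399 ft² and P = Dθ/2 = 2.987 ft.
Hydraulic radius R = A/P = 1.399/2.987 = 0.4683 ft.
V = (1.486/n) R^(2/3) √S = (1.486/0.027) × 0.4683^(2/3) × √0.055 = 7.783 ft/s. Hydraulic depth D_h = A/T = 1.399/1.657 = 0.8439 ft.
Froude number Fr = V/√(g·D_h) = 7.783/√(32.2×0.8439) = 1.49, which is greater than 1, so the flow is supercritical.

supercritical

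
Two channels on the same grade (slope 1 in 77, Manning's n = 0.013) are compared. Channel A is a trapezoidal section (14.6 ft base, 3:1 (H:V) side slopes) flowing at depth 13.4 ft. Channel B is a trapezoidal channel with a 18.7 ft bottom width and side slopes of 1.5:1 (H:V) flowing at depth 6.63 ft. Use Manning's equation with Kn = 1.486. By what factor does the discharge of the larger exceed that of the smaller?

Channel A: With bottom width b = 14.6 ft and side slope z = 3: A = (b + zy)y = (14.6 + 3×13.4)×13.4 = 734.3 ft²; P = b + 2y√(1+z²) = 14.6 + 2×13.4×3.162 = 99.35 ft. Hydraulic radius R = A/P = 734.3/99.35 = 7.391 ft. Q_A = (1.486/0.013)·734.3·7.391^(2/3)·√0.01299 = 36300 ft³/s.
Channel B: With bottom width b = 18.7 ft and side slope z = 1.5: A = (b + zy)y = (18.7 + 1.5×6.63)×6.63 = 189.9 ft²; P = b + 2y√(1+z²) = 18.7 + 2×6.63×1.803 = 42.6 ft. Hydraulic radius R = A/P = 189.9/42.6 = 4.458 ft. Q_B = (1.486/0.013)·189.9·4.458^(2/3)·√0.01299 = 6701 ft³/s.
The larger discharge is 36300 ft³/s and the smaller is 6701 ft³/s; the ratio is 5.42.

5.42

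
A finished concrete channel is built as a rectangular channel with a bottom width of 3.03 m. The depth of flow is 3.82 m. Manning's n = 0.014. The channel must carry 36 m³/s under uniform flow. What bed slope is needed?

S = 0.0017

Flow area A = b·y = 3.03 × 3.82 = 11.57 m². Wetted perimeter P = b + 2y = 3.03 + 2×3.82 = 10.67 m.
Hydraulic radius R = A/P = 11.57/10.67 = 1.085 m.
From Manning's equation, S = [nQ / (1 A R^(2/3))]² = [0.014 × 36 / (1 × 11.57 × 1.085^(2/3))]² = 0.0017.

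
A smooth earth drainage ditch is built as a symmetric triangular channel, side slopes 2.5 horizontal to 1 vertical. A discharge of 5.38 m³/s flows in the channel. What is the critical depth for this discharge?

At critical depth, Q² T / (g A³) = 1, i.e. A³/T = Q²/g = 5.38²/9.81 = 2.95.
Try y = 1.07 m: A³/T = 4.383 — too large.
Try y = 0.827 m: A³/T = 1.209 — too small.
Try y = 0.989 m: A³/T = 2.957 — close enough.

y_c = 0.989 m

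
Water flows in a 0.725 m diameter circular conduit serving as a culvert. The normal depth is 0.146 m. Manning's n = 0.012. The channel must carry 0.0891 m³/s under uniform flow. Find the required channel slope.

S = 0.00829

For a circular section of diameter D = 0.725 m at depth y = 0.146 m, the central angle is θ = 2 arccos(1 − 2y/D) = 1.861 rad. Then A = (D²/8)(θ − sin θ) = 0.05936 m² and P = Dθ/2 = 0.6748 m.
Hydraulic radius R = A/P = 0.05936/0.6748 = 0.08797 m.
From Manning's equation, S = [nQ / (1 A R^(2/3))]² = [0.012 × 0.0891 / (1 × 0.05936 × 0.08797^(2/3))]² = 0.00829.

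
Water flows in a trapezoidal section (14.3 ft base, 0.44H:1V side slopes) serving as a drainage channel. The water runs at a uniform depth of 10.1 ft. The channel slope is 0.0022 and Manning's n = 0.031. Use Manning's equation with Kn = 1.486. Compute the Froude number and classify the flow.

subcritical

With bottom width b = 14.3 ft and side slope z = 0.44: A = (b + zy)y = (14.3 + 0.44×10.1)×10.1 = 189.3 ft²; P = b + 2y√(1+z²) = 14.3 + 2×10.1×1.093 = 36.37 ft.
Hydraulic radius R = A/P = 189.3/36.37 = 5.205 ft.
V = (1.486/n) R^(2/3) √S = (1.486/0.031) × 5.205^(2/3) × √0.0022 = 6.753 ft/s. Hydraulic depth D_h = A/T = 189.3/23.19 = 8.164 ft.
Froude number Fr = V/√(g·D_h) = 6.753/√(32.2×8.164) = 0.417, which is less than 1, so the flow is subcritical.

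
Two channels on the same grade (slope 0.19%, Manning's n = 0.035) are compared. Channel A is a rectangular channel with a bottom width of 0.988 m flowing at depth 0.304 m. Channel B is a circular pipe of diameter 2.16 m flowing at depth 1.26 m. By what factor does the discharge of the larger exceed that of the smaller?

Channel A: Flow area A = b·y = 0.988 × 0.304 = 0.3004 m². Wetted perimeter P = b + 2y = 0.988 + 2×0.304 = 1.596 m. Hydraulic radius R = A/P = 0.3004/1.596 = 0.1882 m. Q_A = (1/0.035)·0.3004·0.1882^(2/3)·√0.0019 = 0.1228 m³/s.
Channel B: For a circular section of diameter D = 2.16 m at depth y = 1.26 m, the central angle is θ = 2 arccos(1 − 2y/D) = 3.476 rad. Then A = (D²/8)(θ − sin θ) = 2.219 m² and P = Dθ/2 = 3.755 m. Hydraulic radius R = A/P = 2.219/3.755 = 0.5911 m. Q_B = (1/0.035)·2.219·0.5911^(2/3)·√0.0019 = 1.946 m³/s.
The larger discharge is 1.946 m³/s and the smaller is 0.1228 m³/s; the ratio is 15.8.

15.8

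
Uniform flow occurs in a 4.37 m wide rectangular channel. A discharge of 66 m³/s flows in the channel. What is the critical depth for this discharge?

For a rectangular channel, critical depth y_c = (q²/g)^(1/3) where q = Q/b = 66/4.37 = 15.1 m²/s.
So y_c = (15.1²/9.81)^(1/3) = 2.85 m.

y_c = 2.85 m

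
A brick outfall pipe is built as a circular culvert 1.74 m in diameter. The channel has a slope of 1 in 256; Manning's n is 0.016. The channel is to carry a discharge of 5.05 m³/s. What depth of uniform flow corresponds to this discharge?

Manning's equation rearranged: A R^(2/3) = nQ / (1·√S) = 0.016 × 5.05 / (√0.003906) = 1.293.
At y = 1.02 m: A R^(2/3) = 0.8848 — short.
At y = 1.57 m: A R^(2/3) = 1.456 — over.
At y = 1.35 m: A R^(2/3) = 1.293 — matches.

y_n = 1.35 m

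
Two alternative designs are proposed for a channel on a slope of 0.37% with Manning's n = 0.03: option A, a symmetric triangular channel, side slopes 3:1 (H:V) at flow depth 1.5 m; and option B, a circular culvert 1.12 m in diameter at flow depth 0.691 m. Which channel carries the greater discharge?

channel A

Channel A: For a triangular section with side slope z = 3: A = zy² = 3×1.5² = 6.75 m²; P = 2y√(1+z²) = 2×1.5×3.162 = 9.487 m. Hydraulic radius R = A/P = 6.75/9.487 = 0.7115 m. Q_A = (1/0.03)·6.75·0.7115^(2/3)·√0.0037 = 10.91 m³/s.
Channel B: For a circular section of diameter D = 1.12 m at depth y = 0.691 m, the central angle is θ = 2 arccos(1 − 2y/D) = 3.614 rad. Then A = (D²/8)(θ − sin θ) = 0.638 m² and P = Dθ/2 = 2.024 m. Hydraulic radius R = A/P = 0.638/2.024 = 0.3152 m. Q_B = (1/0.03)·0.638·0.3152^(2/3)·√0.0037 = 0.5992 m³/s.
Q_A = 10.91 m³/s vs Q_B = 0.5992 m³/s, so channel A carries more.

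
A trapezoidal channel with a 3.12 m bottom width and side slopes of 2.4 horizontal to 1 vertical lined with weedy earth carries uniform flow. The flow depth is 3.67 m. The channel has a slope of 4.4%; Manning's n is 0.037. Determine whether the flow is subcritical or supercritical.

supercritical

With bottom width b = 3.12 m and side slope z = 2.4: A = (b + zy)y = (3.12 + 2.4×3.67)×3.67 = 43.78 m²; P = b + 2y√(1+z²) = 3.12 + 2×3.67×2.6 = 22.2 m.
Hydraulic radius R = A/P = 43.78/22.2 = 1.972 m.
V = (1/n) R^(2/3) √S = (1/0.037) × 1.972^(2/3) × √0.044 = 8.914 m/s. Hydraulic depth D_h = A/T = 43.78/20.74 = 2.111 m.
Froude number Fr = V/√(g·D_h) = 8.914/√(9.81×2.111) = 1.96, which is greater than 1, so the flow is supercritical.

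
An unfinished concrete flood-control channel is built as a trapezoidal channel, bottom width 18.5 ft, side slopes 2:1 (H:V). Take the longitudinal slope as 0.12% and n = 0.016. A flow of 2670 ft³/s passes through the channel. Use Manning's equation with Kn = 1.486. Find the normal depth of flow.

Manning's equation rearranged: A R^(2/3) = nQ / (1.486·√S) = 0.016 × 2670 / (1.486 × √0.0012) = 829.9.
At y = 5.89 ft: A R^(2/3) = 447.7 — low.
At y = 8.07 ft: A R^(2/3) = 830.5 — close enough.

y_n = 8.07 ft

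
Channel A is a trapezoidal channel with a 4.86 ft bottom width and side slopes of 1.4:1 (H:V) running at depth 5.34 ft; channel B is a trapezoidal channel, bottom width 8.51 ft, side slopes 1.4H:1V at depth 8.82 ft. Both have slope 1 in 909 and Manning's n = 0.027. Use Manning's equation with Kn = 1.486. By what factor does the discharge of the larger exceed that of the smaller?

3.93

Channel A: With bottom width b = 4.86 ft and side slope z = 1.4: A = (b + zy)y = (4.86 + 1.4×5.34)×5.34 = 65.87 ft²; P = b + 2y√(1+z²) = 4.86 + 2×5.34×1.72 = 23.23 ft. Hydraulic radius R = A/P = 65.87/23.23 = 2.835 ft. Q_A = (1.486/0.027)·65.87·2.835^(2/3)·√0.0011 = 240.9 ft³/s.
Channel B: With bottom width b = 8.51 ft and side slope z = 1.4: A = (b + zy)y = (8.51 + 1.4×8.82)×8.82 = 184 ft²; P = b + 2y√(1+z²) = 8.51 + 2×8.82×1.72 = 38.86 ft. Hydraulic radius R = A/P = 184/38.86 = 4.734 ft. Q_B = (1.486/0.027)·184·4.734^(2/3)·√0.0011 = 946.8 ft³/s.
The larger discharge is 946.8 ft³/s and the smaller is 240.9 ft³/s; the ratio is 3.93.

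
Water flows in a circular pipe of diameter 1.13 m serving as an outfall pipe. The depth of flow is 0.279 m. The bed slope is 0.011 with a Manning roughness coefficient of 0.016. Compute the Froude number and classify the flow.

For a circular section of diameter D = 1.13 m at depth y = 0.279 m, the central angle is θ = 2 arccos(1 − 2y/D) = 2.08 rad. Then A = (D²/8)(θ − sin θ) = 0.1926 m² and P = Dθ/2 = 1.175 m.
Hydraulic radius R = A/P = 0.1926/1.175 = 0.1639 m.
V = (1/n) R^(2/3) √S = (1/0.016) × 0.1639^(2/3) × √0.011 = 1.963 m/s. Hydraulic depth D_h = A/T = 0.1926/0.9745 = 0.1977 m.
Froude number Fr = V/√(g·D_h) = 1.963/√(9.81×0.1977) = 1.41, which is greater than 1, so the flow is supercritical.

supercritical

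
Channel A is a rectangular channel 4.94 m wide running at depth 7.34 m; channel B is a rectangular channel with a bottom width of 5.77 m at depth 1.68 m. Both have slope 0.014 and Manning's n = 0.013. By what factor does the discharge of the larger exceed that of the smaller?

Channel A: Flow area A = b·y = 4.94 × 7.34 = 36.26 m². Wetted perimeter P = b + 2y = 4.94 + 2×7.34 = 19.62 m. Hydraulic radius R = A/P = 36.26/19.62 = 1.848 m. Q_A = (1/0.013)·36.26·1.848^(2/3)·√0.014 = 497 m³/s.
Channel B: Flow area A = b·y = 5.77 × 1.68 = 9.694 m². Wetted perimeter P = b + 2y = 5.77 + 2×1.68 = 9.13 m. Hydraulic radius R = A/P = 9.694/9.13 = 1.062 m. Q_B = (1/0.013)·9.694·1.062^(2/3)·√0.014 = 91.82 m³/s.
The larger discharge is 497 m³/s and the smaller is 91.82 m³/s; the ratio is 5.41.

5.41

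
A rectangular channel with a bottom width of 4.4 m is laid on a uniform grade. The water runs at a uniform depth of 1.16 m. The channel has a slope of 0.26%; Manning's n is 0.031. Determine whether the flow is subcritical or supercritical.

Flow area A = b·y = 4.4 × 1.16 = 5.104 m². Wetted perimeter P = b + 2y = 4.4 + 2×1.16 = 6.72 m.
Hydraulic radius R = A/P = 5.104/6.72 = 0.7595 m.
V = (1/n) R^(2/3) √S = (1/0.031) × 0.7595^(2/3) × √0.0026 = 1.369 m/s. Hydraulic depth D_h = A/T = 5.104/4.4 = 1.16 m.
Froude number Fr = V/√(g·D_h) = 1.369/√(9.81×1.16) = 0.406, which is less than 1, so the flow is subcritical.

subcritical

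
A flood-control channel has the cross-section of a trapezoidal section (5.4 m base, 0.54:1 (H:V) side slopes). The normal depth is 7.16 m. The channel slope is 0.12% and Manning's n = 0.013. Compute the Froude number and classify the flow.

With bottom width b = 5.4 m and side slope z = 0.54: A = (b + zy)y = (5.4 + 0.54×7.16)×7.16 = 66.35 m²; P = b + 2y√(1+z²) = 5.4 + 2×7.16×1.136 = 21.67 m.
Hydraulic radius R = A/P = 66.35/21.67 = 3.061 m.
V = (1/n) R^(2/3) √S = (1/0.013) × 3.061^(2/3) × √0.0012 = 5.618 m/s. Hydraulic depth D_h = A/T = 66.35/13.13 = 5.052 m.
Froude number Fr = V/√(g·D_h) = 5.618/√(9.81×5.052) = 0.798, which is less than 1, so the flow is subcritical.

subcritical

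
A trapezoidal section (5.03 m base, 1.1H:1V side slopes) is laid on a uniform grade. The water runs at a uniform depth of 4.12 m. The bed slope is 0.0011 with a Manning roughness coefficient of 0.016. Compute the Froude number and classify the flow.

subcritical

With bottom width b = 5.03 m and side slope z = 1.1: A = (b + zy)y = (5.03 + 1.1×4.12)×4.12 = 39.4 m²; P = b + 2y√(1+z²) = 5.03 + 2×4.12×1.487 = 17.28 m.
Hydraulic radius R = A/P = 39.4/17.28 = 2.28 m.
V = (1/n) R^(2/3) √S = (1/0.016) × 2.28^(2/3) × √0.0011 = 3.591 m/s. Hydraulic depth D_h = A/T = 39.4/14.09 = 2.795 m.
Froude number Fr = V/√(g·D_h) = 3.591/√(9.81×2.795) = 0.686, which is less than 1, so the flow is subcritical.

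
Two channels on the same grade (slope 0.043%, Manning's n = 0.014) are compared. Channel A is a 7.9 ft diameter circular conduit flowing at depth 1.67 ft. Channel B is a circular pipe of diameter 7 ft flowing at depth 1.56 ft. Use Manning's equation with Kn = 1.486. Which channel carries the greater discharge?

channel A

Channel A: For a circular section of diameter D = 7.9 ft at depth y = 1.67 ft, the central angle is θ = 2 arccos(1 − 2y/D) = 1.911 rad. Then A = (D²/8)(θ − sin θ) = 7.554 ft² and P = Dθ/2 = 7.548 ft. Hydraulic radius R = A/P = 7.554/7.548 = 1.001 ft. Q_A = (1.486/0.014)·7.554·1.001^(2/3)·√0.00043 = 16.63 ft³/s.
Channel B: For a circular section of diameter D = 7 ft at depth y = 1.56 ft, the central angle is θ = 2 arccos(1 − 2y/D) = 1.967 rad. Then A = (D²/8)(θ − sin θ) = 6.394 ft² and P = Dθ/2 = 6.883 ft. Hydraulic radius R = A/P = 6.394/6.883 = 0.9289 ft. Q_B = (1.486/0.014)·6.394·0.9289^(2/3)·√0.00043 = 13.4 ft³/s.
Q_A = 16.63 ft³/s vs Q_B = 13.4 ft³/s, so channel A carries more.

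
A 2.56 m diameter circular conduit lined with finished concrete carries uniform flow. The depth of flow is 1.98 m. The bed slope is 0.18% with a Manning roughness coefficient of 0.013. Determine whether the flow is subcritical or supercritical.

subcritical

For a circular section of diameter D = 2.56 m at depth y = 1.98 m, the central angle is θ = 2 arccos(1 − 2y/D) = 4.299 rad. Then A = (D²/8)(θ − sin θ) = 4.272 m² and P = Dθ/2 = 5.503 m.
Hydraulic radius R = A/P = 4.272/5.503 = 0.7763 m.
V = (1/n) R^(2/3) √S = (1/0.013) × 0.7763^(2/3) × √0.0018 = 2.757 m/s. Hydraulic depth D_h = A/T = 4.272/2.143 = 1.993 m.
Froude number Fr = V/√(g·D_h) = 2.757/√(9.81×1.993) = 0.623, which is less than 1, so the flow is subcritical.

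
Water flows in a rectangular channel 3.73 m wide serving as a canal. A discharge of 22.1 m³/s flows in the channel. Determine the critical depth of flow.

y_c = 1.53 m

For a rectangular channel, critical depth y_c = (q²/g)^(1/3) where q = Q/b = 22.1/3.73 = 5.925 m²/s.
So y_c = (5.925²/9.81)^(1/3) = 1.53 m.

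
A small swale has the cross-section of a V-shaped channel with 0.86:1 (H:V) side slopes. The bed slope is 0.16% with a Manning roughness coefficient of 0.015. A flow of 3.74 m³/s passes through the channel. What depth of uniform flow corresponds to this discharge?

Manning's equation rearranged: A R^(2/3) = nQ / (1·√S) = 0.015 × 3.74 / (√0.0016) = 1.403.
Trying y = 1.39 m: A R^(2/3) = 0.9803 — low.
Trying y = 1.92 m: A R^(2/3) = 2.32 — high.
Trying y = 1.59 m: A R^(2/3) = 1.403 — close enough.

y_n = 1.59 m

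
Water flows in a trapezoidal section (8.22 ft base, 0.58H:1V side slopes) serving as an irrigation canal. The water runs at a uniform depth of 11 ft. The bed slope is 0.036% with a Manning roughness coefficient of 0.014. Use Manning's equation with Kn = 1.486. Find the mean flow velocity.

V = 5.71 ft/s

With bottom width b = 8.22 ft and side slope z = 0.58: A = (b + zy)y = (8.22 + 0.58×11)×11 = 160.6 ft²; P = b + 2y√(1+z²) = 8.22 + 2×11×1.156 = 33.65 ft.
Hydraulic radius R = A/P = 160.6/33.65 = 4.772 ft.
From Manning's equation, V = (1.486/n) R^(2/3) S^(1/2) = (1.486/0.014) × 4.772^(2/3) × 0.00036^(1/2) = 5.71 ft/s.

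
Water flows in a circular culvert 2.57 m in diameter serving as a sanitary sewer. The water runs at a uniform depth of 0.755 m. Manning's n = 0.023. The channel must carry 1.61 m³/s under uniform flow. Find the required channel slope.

S = 0.0026

For a circular section of diameter D = 2.57 m at depth y = 0.755 m, the central angle is θ = 2 arccos(1 − 2y/D) = 2.291 rad. Then A = (D²/8)(θ − sin θ) = 1.271 m² and P = Dθ/2 = 2.944 m.
Hydraulic radius R = A/P = 1.271/2.944 = 0.4318 m.
From Manning's equation, S = [nQ / (1 A R^(2/3))]² = [0.023 × 1.61 / (1 × 1.271 × 0.4318^(2/3))]² = 0.0026.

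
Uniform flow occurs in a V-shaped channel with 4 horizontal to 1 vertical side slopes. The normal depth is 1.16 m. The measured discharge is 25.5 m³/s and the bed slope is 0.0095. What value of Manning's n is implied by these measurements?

n = 0.014

For a triangular section with side slope z = 4: A = zy² = 4×1.16² = 5.382 m²; P = 2y√(1+z²) = 2×1.16×4.123 = 9.566 m.
Hydraulic radius R = A/P = 5.382/9.566 = 0.5627 m.
Rearranging Manning's equation: n = (1/Q) A R^(2/3) S^(1/2) = (1/25.5) × 5.382 × 0.5627^(2/3) × √0.0095 = 0.014.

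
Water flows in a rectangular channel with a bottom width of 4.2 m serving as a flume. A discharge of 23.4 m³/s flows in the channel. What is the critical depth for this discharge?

y_c = 1.47 m

For a rectangular channel, critical depth y_c = (q²/g)^(1/3) where q = Q/b = 23.4/4.2 = 5.571 m²/s.
So y_c = (5.571²/9.81)^(1/3) = 1.47 m.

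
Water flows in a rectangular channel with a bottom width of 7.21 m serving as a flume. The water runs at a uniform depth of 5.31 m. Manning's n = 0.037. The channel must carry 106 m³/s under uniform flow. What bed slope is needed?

Flow area A = b·y = 7.21 × 5.31 = 38.29 m². Wetted perimeter P = b + 2y = 7.21 + 2×5.31 = 17.83 m.
Hydraulic radius R = A/P = 38.29/17.83 = 2.147 m.
From Manning's equation, S = [nQ / (1 A R^(2/3))]² = [0.037 × 106 / (1 × 38.29 × 2.147^(2/3))]² = 0.00379.

S = 0.00379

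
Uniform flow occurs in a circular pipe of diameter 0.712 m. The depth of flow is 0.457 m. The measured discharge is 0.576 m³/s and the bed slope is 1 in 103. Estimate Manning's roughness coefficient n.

n = 0.016

For a circular section of diameter D = 0.712 m at depth y = 0.457 m, the central angle is θ = 2 arccos(1 − 2y/D) = 3.717 rad. Then A = (D²/8)(θ − sin θ) = 0.27 m² and P = Dθ/2 = 1.323 m.
Hydraulic radius R = A/P = 0.27/1.323 = 0.2041 m.
Rearranging Manning's equation: n = (1/Q) A R^(2/3) S^(1/2) = (1/0.576) × 0.27 × 0.2041^(2/3) × √0.009709 = 0.016.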